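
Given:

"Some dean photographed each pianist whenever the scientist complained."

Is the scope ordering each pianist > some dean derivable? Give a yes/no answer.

The adjunct clause does not contain *each pianist*, which is the matrix object.
No island intervenes, so both surface and inverse scope are derivable.
The sentence is scopally ambiguous between *some dean* > *each pianist* and *each pianist* > *some dean*.

Yes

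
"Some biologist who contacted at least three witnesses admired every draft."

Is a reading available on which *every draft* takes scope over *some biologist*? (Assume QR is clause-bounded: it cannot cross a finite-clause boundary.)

*every draft* sits in the matrix clause, not in the relative clause on *some biologist*.
Clause-internal QR can adjoin the lower DP above the subject, yielding the inverse reading.

Yes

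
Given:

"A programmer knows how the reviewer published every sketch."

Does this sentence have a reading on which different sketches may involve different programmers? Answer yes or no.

This is the *every sketch* > *a programmer* reading.
The DP *every sketch* is contained in the embedded question *how the reviewer published every sketch*.
QR across an interrogative CP boundary is ruled out as a wh-island violation.
There is no licit LF on which *every sketch* c-commands *a programmer*.
(Only the surface reading survives: one fixed programmer with respect to all the relevant sketches.)

No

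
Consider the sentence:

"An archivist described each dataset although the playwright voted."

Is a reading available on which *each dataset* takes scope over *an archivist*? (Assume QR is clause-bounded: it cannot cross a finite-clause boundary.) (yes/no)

Yes

The adjunct clause does not contain *each dataset*, which is the matrix object.
With no island boundary between them, the object can take inverse scope over the subject via ordinary QR within the clause.
So *each dataset* > *an archivist* is among the available readings.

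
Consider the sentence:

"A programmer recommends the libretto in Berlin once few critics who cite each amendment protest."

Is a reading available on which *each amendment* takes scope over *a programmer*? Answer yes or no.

Structurally, *each amendment* is inside the relative clause *who cite each amendment*, which is itself inside the adjunct *once few critics who cite each amendment protest*.
Two island boundaries intervene — the relative clause and the adjunct. Either alone would block QR.
There is no licit LF on which *each amendment* c-commands *a programmer*.

No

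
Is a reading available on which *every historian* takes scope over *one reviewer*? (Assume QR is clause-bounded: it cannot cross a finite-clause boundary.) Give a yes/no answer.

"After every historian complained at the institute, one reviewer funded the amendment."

No

*every historian* sits inside the adjunct clause *after every historian complained at the institute*.
Adjuncts are opaque for quantifier raising; a quantifier in an adjunct stays inside it.
There is no licit LF on which *every historian* c-commands *one reviewer*.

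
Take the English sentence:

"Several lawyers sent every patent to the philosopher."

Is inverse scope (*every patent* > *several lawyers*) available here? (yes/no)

Yes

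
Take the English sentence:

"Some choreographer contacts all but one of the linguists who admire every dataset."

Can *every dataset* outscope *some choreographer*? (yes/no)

No

The target quantifier *every dataset* is part of the relative clause *who admire every dataset* modifying *all but one of the linguists*.
A relative clause is a scope island — quantifier raising cannot cross its boundary.
Hence only narrow scope for *every dataset* (under *some choreographer*) survives.
(Only the surface reading survives: one fixed choreographer with respect to all the relevant datasets.)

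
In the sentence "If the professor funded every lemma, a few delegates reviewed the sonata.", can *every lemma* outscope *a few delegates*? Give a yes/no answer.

No

*every lemma* sits inside the adjunct clause *if the professor funded every lemma*.
Adverbial clauses are not L-marked, so they are barriers for QR — the quantifier cannot escape the adjunct.
*every lemma* > *a few delegates* would require crossing that boundary, which is illicit.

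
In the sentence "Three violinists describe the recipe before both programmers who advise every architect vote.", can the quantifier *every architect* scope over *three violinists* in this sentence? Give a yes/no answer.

No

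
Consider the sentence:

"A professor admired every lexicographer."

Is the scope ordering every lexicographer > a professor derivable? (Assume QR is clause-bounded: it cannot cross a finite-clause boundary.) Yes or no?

Yes

*every lexicographer* and *a professor* are in the same minimal clause.
Since no island is crossed, the inverse ordering is licensed alongside surface scope.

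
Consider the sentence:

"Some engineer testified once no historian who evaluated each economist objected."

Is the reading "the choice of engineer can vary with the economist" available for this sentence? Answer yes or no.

No

The paraphrase describes the scope ordering *each economist* > *some engineer*.
Structurally, *each economist* is inside the relative clause *who evaluated each economist*, which is itself inside the adjunct *once no historian who evaluated each economist objected*.
Both the relative clause and the enclosing adjunct are scope islands; QR cannot cross either.
There is no licit LF on which *each economist* c-commands *some engineer*.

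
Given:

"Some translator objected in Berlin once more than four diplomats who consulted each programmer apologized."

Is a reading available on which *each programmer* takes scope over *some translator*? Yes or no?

No

*each programmer* is embedded in the relative clause *who consulted each programmer*, which is itself inside the adjunct *once more than four diplomats who consulted each programmer apologized*.
Both the relative clause and the enclosing adjunct are scope islands; QR cannot cross either.
The inverse ordering *each programmer* > *some translator* is therefore underivable.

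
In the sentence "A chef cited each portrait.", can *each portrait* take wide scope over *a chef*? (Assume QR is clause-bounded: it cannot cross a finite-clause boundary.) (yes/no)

Yes

*each portrait* is the matrix object and *a chef* the matrix subject; the two are clausemates.
No island intervenes, so both surface and inverse scope are derivable.
So *each portrait* > *a chef* is among the available readings.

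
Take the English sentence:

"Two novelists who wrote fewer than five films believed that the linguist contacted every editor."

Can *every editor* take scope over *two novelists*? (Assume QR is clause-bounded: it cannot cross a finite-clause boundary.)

Structurally, *every editor* is inside the finite complement clause *that the linguist contacted every editor*.
With QR restricted to its own tensed clause, the embedded quantifier cannot reach a matrix scope position.
So *every editor* cannot raise to a position above *two novelists*.

No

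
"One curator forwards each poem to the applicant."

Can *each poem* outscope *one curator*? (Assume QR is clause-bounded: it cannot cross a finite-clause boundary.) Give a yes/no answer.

*each poem* is the matrix object and *one curator* the matrix subject; the two are clausemates.
QR within a single clause is free, so the lower quantifier may take scope over the higher one.
So *each poem* > *one curator* is among the available readings.

Yes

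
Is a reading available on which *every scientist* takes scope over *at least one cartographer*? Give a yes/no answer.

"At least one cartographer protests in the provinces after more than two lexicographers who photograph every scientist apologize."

No

*every scientist* is embedded in the relative clause *who photograph every scientist*, which is itself inside the adjunct *after more than two lexicographers who photograph every scientist apologize*.
Even if one barrier were somehow void, the other would still block QR.
The inverse ordering *every scientist* > *at least one cartographer* is therefore underivable.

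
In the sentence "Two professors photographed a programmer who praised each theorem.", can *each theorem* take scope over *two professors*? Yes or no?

No

*each theorem* is embedded in the relative clause *who praised each theorem* modifying *a programmer*.
Quantifiers inside a relative clause are trapped there; the RC boundary blocks QR.
So the wide-scope reading for *each theorem* is blocked.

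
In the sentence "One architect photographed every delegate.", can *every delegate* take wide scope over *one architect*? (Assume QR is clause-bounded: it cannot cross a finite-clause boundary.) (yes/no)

Both DPs are arguments of the same predicate; there is no clause or island boundary between them.
With no island boundary between them, the object can take inverse scope over the subject via ordinary QR within the clause.

Yes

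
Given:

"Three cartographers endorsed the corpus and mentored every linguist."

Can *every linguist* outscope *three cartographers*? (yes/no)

*every linguist* occurs within one conjunct of the coordinate structure (*mentored every linguist*).
Coordinate structures are islands for non-across-the-board movement, QR included.
So *every linguist* cannot raise to a position above *three cartographers*.

No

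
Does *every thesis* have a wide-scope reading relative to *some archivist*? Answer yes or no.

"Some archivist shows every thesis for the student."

*some archivist* and *every thesis* are co-arguments of the matrix verb, with nothing but a clause-internal boundary between them.
Since no island is crossed, the inverse ordering is licensed alongside surface scope.

Yes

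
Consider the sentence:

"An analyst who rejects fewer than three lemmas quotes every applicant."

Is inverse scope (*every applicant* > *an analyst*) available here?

Yes

The RC *who rejects fewer than three lemmas* is an island, but *every applicant* is not inside it — it is the matrix object, a clausemate of *an analyst*.
Nothing blocks QR of the lower DP to a position above the higher one, so inverse scope is available.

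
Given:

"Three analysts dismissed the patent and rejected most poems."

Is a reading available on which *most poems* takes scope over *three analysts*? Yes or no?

No

Structurally, *most poems* is inside one conjunct of the coordinate structure (*rejected most poems*).
Asymmetric QR out of one conjunct violates the Coordinate Structure Constraint.
So *most poems* cannot raise high enough to outscope *three analysts*; only the surface ordering *three analysts* > *most poems* is available.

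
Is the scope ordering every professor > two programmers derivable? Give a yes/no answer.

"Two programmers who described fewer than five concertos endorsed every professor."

Yes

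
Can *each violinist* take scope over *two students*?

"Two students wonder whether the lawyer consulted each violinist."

No

The target quantifier *each violinist* is part of the embedded question *whether the lawyer consulted each violinist*.
QR across an interrogative CP boundary is ruled out as a wh-island violation.
There is no licit LF on which *each violinist* c-commands *two students*.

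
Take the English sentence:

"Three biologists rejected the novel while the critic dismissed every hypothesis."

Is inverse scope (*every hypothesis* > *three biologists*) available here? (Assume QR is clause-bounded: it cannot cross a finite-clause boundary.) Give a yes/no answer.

*every hypothesis* sits inside the adjunct clause *while the critic dismissed every hypothesis*.
Since the clause is an adjunct (not a complement), the Adjunct Condition blocks QR across its edge.
*every hypothesis* > *three biologists* would require crossing that boundary, which is illicit.

No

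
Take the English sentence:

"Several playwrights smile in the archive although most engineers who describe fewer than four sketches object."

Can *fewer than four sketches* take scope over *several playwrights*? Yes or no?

No

*fewer than four sketches* is embedded in the relative clause *who describe fewer than four sketches*, which is itself inside the adjunct *although most engineers who describe fewer than four sketches object*.
The quantifier would have to escape first the RC and then the adjunct — two independent island violations.
There is no licit LF on which *fewer than four sketches* c-commands *several playwrights*.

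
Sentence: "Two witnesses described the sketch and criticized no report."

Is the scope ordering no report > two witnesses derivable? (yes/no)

*no report* is embedded in one conjunct of the coordinate structure (*criticized no report*).
Coordinate structures are islands for non-across-the-board movement, QR included.
The inverse ordering *no report* > *two witnesses* is therefore underivable.

No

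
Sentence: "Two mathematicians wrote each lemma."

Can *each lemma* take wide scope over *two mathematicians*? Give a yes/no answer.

*two mathematicians* and *each lemma* are co-arguments of the matrix verb, with nothing but a clause-internal boundary between them.
No island intervenes, so both surface and inverse scope are derivable.

Yes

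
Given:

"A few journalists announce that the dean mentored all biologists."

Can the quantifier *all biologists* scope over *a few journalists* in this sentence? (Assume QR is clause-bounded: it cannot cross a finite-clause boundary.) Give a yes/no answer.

No

Structurally, *all biologists* is inside the finite complement clause *that the dean mentored all biologists*.
QR is clause-bounded, so the finite complement is a scope island for the embedded quantifier.
So *all biologists* cannot raise high enough to outscope *a few journalists*; only the surface ordering *a few journalists* > *all biologists* is available.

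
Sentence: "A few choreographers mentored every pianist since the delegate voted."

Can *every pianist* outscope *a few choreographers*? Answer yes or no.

Yes

Although there is an adjunct clause, *every pianist* is in the main clause, not inside the adjunct.
With no island boundary between them, the object can take inverse scope over the subject via ordinary QR within the clause.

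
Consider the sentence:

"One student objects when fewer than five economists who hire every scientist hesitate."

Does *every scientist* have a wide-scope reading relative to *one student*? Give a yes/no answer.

No

The DP *every scientist* is contained in the relative clause *who hire every scientist*, which is itself inside the adjunct *when fewer than five economists who hire every scientist hesitate*.
Both the relative clause and the enclosing adjunct are scope islands; QR cannot cross either.
Hence only narrow scope for *every scientist* (under *one student*) survives.
(Only the surface reading survives: one fixed student with respect to all the relevant scientists.)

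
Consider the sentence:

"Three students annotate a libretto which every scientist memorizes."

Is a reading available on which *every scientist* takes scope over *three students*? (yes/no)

*every scientist* sits inside the relative clause *which every scientist memorizes* modifying *a libretto*.
QR out of a relative clause is ruled out by the relative-clause island constraint.
So *every scientist* cannot raise to a position above *three students*.

No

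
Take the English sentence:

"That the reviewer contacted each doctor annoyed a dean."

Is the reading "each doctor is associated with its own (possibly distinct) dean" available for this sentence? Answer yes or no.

The described interpretation is the *each doctor* > *a dean* scoping.
*each doctor* is embedded in the sentential subject *that the reviewer contacted each doctor*.
The subject-island constraint blocks QR out of a clausal subject.
*each doctor* > *a dean* would require crossing that boundary, which is illicit.

No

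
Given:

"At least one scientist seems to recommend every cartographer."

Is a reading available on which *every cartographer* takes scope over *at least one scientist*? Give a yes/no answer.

Yes

*every cartographer* is inside a raising infinitive, which is transparent to QR (no CP barrier), so it behaves as a matrix argument.
Ordinary QR to a clause-peripheral position gives the wide-scope LF for the lower DP.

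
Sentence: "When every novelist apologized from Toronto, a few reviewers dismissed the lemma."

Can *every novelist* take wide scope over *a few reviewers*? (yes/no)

No

*every novelist* occurs within the adjunct clause *when every novelist apologized from Toronto*.
Adjuncts are opaque for quantifier raising; a quantifier in an adjunct stays inside it.
So the wide-scope reading for *every novelist* is blocked.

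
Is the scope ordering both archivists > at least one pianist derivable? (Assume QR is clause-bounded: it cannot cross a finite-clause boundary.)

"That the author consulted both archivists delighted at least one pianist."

The target quantifier *both archivists* is part of the sentential subject *that the author consulted both archivists*.
The Sentential Subject Constraint rules out raising the quantifier out of the that-clause subject.
*both archivists* is confined to the island and cannot take scope over *at least one pianist*.

No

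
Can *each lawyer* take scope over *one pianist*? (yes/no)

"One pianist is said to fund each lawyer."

Infinitival complements of raising predicates do not block QR; *each lawyer* and *one pianist* are effectively clausemates.
QR within a single clause is free, so the lower quantifier may take scope over the higher one.
So *each lawyer* > *one pianist* is among the available readings.

Yes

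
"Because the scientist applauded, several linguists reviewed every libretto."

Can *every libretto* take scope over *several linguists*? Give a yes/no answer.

Yes

*every libretto* is a matrix argument; the adjunct is an island but the target quantifier is outside it.
Clause-internal QR can adjoin the lower DP above the subject, yielding the inverse reading.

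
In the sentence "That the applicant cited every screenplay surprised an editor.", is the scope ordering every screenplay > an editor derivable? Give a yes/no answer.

No

*every screenplay* sits inside the sentential subject *that the applicant cited every screenplay*.
The Sentential Subject Constraint rules out raising the quantifier out of the that-clause subject.
*every screenplay* > *an editor* would require crossing that boundary, which is illicit.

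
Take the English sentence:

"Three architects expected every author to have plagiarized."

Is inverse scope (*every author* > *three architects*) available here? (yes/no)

Yes

This is an ECM construction: *every author* is the infinitival subject, Case-marked by the matrix verb, and the infinitive is transparent for QR.
With no island boundary between them, the object can take inverse scope over the subject via ordinary QR within the clause.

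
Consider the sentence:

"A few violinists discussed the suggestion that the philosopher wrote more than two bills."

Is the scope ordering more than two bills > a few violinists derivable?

No

The DP *more than two bills* is contained in the complex NP *the suggestion that the philosopher wrote more than two bills*.
A that-clause complement to a noun is an island; QR cannot cross the NP boundary.
The inverse ordering *more than two bills* > *a few violinists* is therefore underivable.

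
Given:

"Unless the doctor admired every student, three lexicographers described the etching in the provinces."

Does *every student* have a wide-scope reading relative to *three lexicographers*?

No

Structurally, *every student* is inside the adjunct clause *unless the doctor admired every student*.
Scope out of an adjunct clause is unavailable: QR respects the adjunct-island constraint.
The ordering *every student* > *three lexicographers* is therefore underivable.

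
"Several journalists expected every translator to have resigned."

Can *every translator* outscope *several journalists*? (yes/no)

Yes

This is an ECM construction: *every translator* is the infinitival subject, Case-marked by the matrix verb, and the infinitive is transparent for QR.
Nothing blocks QR of the lower DP to a position above the higher one, so inverse scope is available.
The sentence is scopally ambiguous between *several journalists* > *every translator* and *every translator* > *several journalists*.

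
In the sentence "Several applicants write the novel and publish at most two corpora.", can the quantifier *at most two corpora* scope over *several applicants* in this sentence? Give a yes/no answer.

*at most two corpora* sits inside one conjunct of the coordinate structure (*publish at most two corpora*).
A quantifier cannot raise out of one conjunct of a coordination across the whole coordinate structure — the CSC applies to QR.
So *at most two corpora* cannot raise to a position above *several applicants*.

No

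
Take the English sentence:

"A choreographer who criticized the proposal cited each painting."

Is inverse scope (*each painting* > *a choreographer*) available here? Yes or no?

*each painting* is a matrix argument; only *a choreographer* is modified by the relative clause *who criticized the proposal*, so the RC island is irrelevant to the target quantifier.
No island intervenes, so both surface and inverse scope are derivable.

Yes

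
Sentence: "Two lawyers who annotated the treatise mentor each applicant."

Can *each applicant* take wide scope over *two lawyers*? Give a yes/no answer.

Yes

The relative clause *who annotated the treatise* modifies *two lawyers*, but *each applicant* is not inside that relative clause — it is an argument of the matrix verb.
With no island boundary between them, the object can take inverse scope over the subject via ordinary QR within the clause.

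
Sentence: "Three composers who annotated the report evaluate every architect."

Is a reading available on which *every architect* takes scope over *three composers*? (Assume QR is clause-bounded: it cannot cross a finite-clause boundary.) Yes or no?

Yes

*every architect* is a matrix argument; only *three composers* is modified by the relative clause *who annotated the report*, so the RC island is irrelevant to the target quantifier.
Ordinary QR to a clause-peripheral position gives the wide-scope LF for the lower DP.
The sentence is scopally ambiguous between *three composers* > *every architect* and *every architect* > *three composers*.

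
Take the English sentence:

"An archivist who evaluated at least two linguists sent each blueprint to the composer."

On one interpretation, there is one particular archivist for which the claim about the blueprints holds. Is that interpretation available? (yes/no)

Yes

The described interpretation is the *an archivist* > *each blueprint* scoping.
Nothing needs to raise for *an archivist* > *each blueprint*, so no island constraint is at stake.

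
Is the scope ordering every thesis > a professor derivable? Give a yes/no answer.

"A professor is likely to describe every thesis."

Raising constructions are monoclausal for scope purposes; *every thesis* is not separated from *a professor* by any island.
No island intervenes, so both surface and inverse scope are derivable.
The sentence is scopally ambiguous between *a professor* > *every thesis* and *every thesis* > *a professor*.

Yes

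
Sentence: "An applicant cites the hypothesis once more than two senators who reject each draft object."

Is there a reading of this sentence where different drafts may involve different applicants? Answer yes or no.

No

The described interpretation is the *each draft* > *an applicant* scoping.
*each draft* occurs within the relative clause *who reject each draft*, which is itself inside the adjunct *once more than two senators who reject each draft object*.
Both the relative clause and the enclosing adjunct are scope islands; QR cannot cross either.
So *each draft* cannot raise high enough to outscope *an applicant*; only the surface ordering *an applicant* > *each draft* is available.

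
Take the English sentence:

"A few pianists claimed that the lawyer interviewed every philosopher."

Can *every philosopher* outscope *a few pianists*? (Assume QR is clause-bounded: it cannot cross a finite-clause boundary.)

No

*every philosopher* is embedded in the finite complement clause *that the lawyer interviewed every philosopher*.
Given the clause-boundedness assumption, QR cannot cross the finite CP into the matrix.
So *every philosopher* cannot raise to a position above *a few pianists*.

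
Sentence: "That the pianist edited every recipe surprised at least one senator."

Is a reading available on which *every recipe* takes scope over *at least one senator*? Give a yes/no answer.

No

*every recipe* occurs within the sentential subject *that the pianist edited every recipe*.
Clausal subjects are scope islands; QR from inside the subject into the matrix is barred.
So *every recipe* cannot raise to a position above *at least one senator*.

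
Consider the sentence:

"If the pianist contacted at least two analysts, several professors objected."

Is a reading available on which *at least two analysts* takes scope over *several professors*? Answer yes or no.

No

The target quantifier *at least two analysts* is part of the adjunct clause *if the pianist contacted at least two analysts*.
Scope out of an adjunct clause is unavailable: QR respects the adjunct-island constraint.
So the wide-scope reading for *at least two analysts* is blocked.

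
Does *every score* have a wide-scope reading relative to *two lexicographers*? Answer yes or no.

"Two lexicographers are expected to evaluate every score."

Yes

*every score* is inside a raising infinitive, which is transparent to QR (no CP barrier), so it behaves as a matrix argument.
No island intervenes, so both surface and inverse scope are derivable.
Both orderings are possible: *two lexicographers* > *every score* and *every score* > *two lexicographers*.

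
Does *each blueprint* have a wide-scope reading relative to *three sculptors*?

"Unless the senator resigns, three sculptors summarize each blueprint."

Yes

The adjunct island is irrelevant here — *each blueprint* and *three sculptors* are both in the matrix clause.
Clause-internal QR can adjoin the lower DP above the subject, yielding the inverse reading.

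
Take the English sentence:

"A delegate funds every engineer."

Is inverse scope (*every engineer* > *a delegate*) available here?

Both DPs are arguments of the same predicate; there is no clause or island boundary between them.
No island intervenes, so both surface and inverse scope are derivable.
Both orderings are possible: *a delegate* > *every engineer* and *every engineer* > *a delegate*.

Yes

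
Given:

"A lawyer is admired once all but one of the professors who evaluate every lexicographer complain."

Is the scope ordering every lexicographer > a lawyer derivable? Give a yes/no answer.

Structurally, *every lexicographer* is inside the relative clause *who evaluate every lexicographer*, which is itself inside the adjunct *once all but one of the professors who evaluate every lexicographer complain*.
The quantifier would have to escape first the RC and then the adjunct — two independent island violations.
There is no licit LF on which *every lexicographer* c-commands *a lawyer*.

No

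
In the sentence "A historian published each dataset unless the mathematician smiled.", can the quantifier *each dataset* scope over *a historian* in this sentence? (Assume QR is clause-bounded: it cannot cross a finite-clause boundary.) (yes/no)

Yes

Neither queried DP is inside the adjunct, so the adjunct-island constraint does not apply.
With no island boundary between them, the object can take inverse scope over the subject via ordinary QR within the clause.
Both orderings are possible: *a historian* > *each dataset* and *each dataset* > *a historian*.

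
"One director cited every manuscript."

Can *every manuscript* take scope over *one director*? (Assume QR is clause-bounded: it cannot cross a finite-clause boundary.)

Yes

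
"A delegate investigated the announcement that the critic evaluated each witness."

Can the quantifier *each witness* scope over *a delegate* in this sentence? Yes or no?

*each witness* is embedded in the complex NP *the announcement that the critic evaluated each witness*.
Noun-complement clauses are scope islands (the Complex NP Constraint): a quantifier inside one cannot scope into the matrix.
Hence only narrow scope for *each witness* (under *a delegate*) survives.

No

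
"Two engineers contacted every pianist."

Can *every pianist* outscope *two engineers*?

Yes

Both DPs are arguments of the same predicate; there is no clause or island boundary between them.
QR within a single clause is free, so the lower quantifier may take scope over the higher one.
The sentence is scopally ambiguous between *two engineers* > *every pianist* and *every pianist* > *two engineers*.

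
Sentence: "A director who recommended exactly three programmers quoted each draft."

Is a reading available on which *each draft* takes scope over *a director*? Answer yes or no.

*each draft* is a matrix argument; only *a director* is modified by the relative clause *who recommended exactly three programmers*, so the RC island is irrelevant to the target quantifier.
With no island boundary between them, the object can take inverse scope over the subject via ordinary QR within the clause.

Yes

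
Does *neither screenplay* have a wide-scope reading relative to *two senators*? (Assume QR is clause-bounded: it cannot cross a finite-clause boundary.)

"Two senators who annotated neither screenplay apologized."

*neither screenplay* occurs within the relative clause *who annotated neither screenplay*.
A relative clause is a scope island — quantifier raising cannot cross its boundary.
*neither screenplay* > *two senators* would require crossing that boundary, which is illicit.

No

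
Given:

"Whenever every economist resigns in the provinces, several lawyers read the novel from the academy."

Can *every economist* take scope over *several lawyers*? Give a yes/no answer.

*every economist* is embedded in the adjunct clause *whenever every economist resigns in the provinces*.
The adjunct-island constraint bars QR out of an adverbial clause.
There is no licit LF on which *every economist* c-commands *several lawyers*.

No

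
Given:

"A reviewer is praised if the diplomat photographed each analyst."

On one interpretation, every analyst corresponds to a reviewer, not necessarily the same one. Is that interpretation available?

The paraphrase describes the scope ordering *each analyst* > *a reviewer*.
The DP *each analyst* is contained in the adjunct clause *if the diplomat photographed each analyst*.
Since the clause is an adjunct (not a complement), the Adjunct Condition blocks QR across its edge.
So *each analyst* cannot raise high enough to outscope *a reviewer*; only the surface ordering *a reviewer* > *each analyst* is available.
(Only the surface reading survives: one fixed reviewer with respect to all the relevant analysts.)

No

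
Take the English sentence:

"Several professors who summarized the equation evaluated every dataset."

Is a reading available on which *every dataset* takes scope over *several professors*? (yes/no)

*every dataset* is a matrix argument; only *several professors* is modified by the relative clause *who summarized the equation*, so the RC island is irrelevant to the target quantifier.
Clause-internal QR can adjoin the lower DP above the subject, yielding the inverse reading.
So *every dataset* > *several professors* is among the available readings.

Yes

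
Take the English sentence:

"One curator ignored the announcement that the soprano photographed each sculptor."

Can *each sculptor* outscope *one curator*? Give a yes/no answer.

Structurally, *each sculptor* is inside the complex NP *the announcement that the soprano photographed each sculptor*.
The Complex NP Constraint bars QR out of the complement clause of a noun.
So *each sculptor* cannot raise to a position above *one curator*.

No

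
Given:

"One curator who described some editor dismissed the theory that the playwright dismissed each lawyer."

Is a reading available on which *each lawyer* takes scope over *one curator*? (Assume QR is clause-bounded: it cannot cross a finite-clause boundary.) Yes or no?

No

Structurally, *each lawyer* is inside the complex NP *the theory that the playwright dismissed each lawyer*.
A that-clause complement to a noun is an island; QR cannot cross the NP boundary.
There is no licit LF on which *each lawyer* c-commands *one curator*.
(Only the surface reading survives: one fixed curator with respect to all the relevant lawyers.)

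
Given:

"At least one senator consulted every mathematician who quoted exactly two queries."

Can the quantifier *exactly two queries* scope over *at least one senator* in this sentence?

No

Structurally, *exactly two queries* is inside the relative clause *who quoted exactly two queries* modifying *every mathematician*.
Relative clauses are scope islands: a quantifier cannot QR out of a relative clause to take scope in the matrix clause.
The inverse ordering *exactly two queries* > *at least one senator* is therefore underivable.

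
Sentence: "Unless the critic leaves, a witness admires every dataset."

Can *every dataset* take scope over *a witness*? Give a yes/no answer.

Yes

Neither queried DP is inside the adjunct, so the adjunct-island constraint does not apply.
Since no island is crossed, the inverse ordering is licensed alongside surface scope.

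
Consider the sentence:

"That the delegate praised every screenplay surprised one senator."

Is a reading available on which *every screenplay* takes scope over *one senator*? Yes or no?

*every screenplay* is embedded in the sentential subject *that the delegate praised every screenplay*.
Subjects — clausal subjects included — are islands for extraction, and QR is no exception.
The ordering *every screenplay* > *one senator* is therefore underivable.

No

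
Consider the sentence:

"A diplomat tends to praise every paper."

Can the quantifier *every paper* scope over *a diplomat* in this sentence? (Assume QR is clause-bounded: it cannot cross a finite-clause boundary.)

Yes

*every paper* is the object of the infinitival complement of a raising predicate; raising infinitives are transparent for QR, so the two DPs are in effect clausemates.
Since no island is crossed, the inverse ordering is licensed alongside surface scope.
The sentence is scopally ambiguous between *a diplomat* > *every paper* and *every paper* > *a diplomat*.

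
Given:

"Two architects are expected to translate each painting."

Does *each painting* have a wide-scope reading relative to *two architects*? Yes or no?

Yes

Infinitival complements of raising predicates do not block QR; *each painting* and *two architects* are effectively clausemates.
QR within a single clause is free, so the lower quantifier may take scope over the higher one.
The sentence is scopally ambiguous between *two architects* > *each painting* and *each painting* > *two architects*.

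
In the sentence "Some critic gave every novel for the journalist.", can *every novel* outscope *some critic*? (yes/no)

*some critic* and *every novel* are co-arguments of the matrix verb, with nothing but a clause-internal boundary between them.
With no island boundary between them, the object can take inverse scope over the subject via ordinary QR within the clause.
The sentence is scopally ambiguous between *some critic* > *every novel* and *every novel* > *some critic*.

Yes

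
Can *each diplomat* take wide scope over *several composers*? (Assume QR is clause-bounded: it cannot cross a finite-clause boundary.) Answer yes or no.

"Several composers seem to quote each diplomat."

The matrix predicate is a raising verb, whose infinitival complement is not a scope island — *each diplomat* can QR into the matrix clause.
Ordinary QR to a clause-peripheral position gives the wide-scope LF for the lower DP.
Both orderings are possible: *several composers* > *each diplomat* and *each diplomat* > *several composers*.

Yes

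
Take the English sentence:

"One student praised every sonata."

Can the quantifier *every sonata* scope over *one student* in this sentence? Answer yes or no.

Both DPs are arguments of the same predicate; there is no clause or island boundary between them.
Since no island is crossed, the inverse ordering is licensed alongside surface scope.

Yes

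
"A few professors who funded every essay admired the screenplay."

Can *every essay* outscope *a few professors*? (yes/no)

No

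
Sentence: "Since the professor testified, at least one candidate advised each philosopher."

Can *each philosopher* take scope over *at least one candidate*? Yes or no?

Although there is an adjunct clause, *each philosopher* is in the main clause, not inside the adjunct.
No island intervenes, so both surface and inverse scope are derivable.
Both orderings are possible: *at least one candidate* > *each philosopher* and *each philosopher* > *at least one candidate*.

Yes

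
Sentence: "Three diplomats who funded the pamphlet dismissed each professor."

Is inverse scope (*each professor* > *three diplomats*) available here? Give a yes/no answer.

*each professor* sits in the matrix clause, not in the relative clause on *three diplomats*.
Nothing blocks QR of the lower DP to a position above the higher one, so inverse scope is available.

Yes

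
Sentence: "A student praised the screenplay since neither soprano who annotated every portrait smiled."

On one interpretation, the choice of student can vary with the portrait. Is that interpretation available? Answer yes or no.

No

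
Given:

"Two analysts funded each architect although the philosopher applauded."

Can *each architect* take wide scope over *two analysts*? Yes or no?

Yes

The adjunct island is irrelevant here — *each architect* and *two analysts* are both in the matrix clause.
QR within a single clause is free, so the lower quantifier may take scope over the higher one.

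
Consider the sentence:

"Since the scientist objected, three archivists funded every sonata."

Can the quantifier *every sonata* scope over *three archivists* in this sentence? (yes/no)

*every sonata* is a matrix argument; the adjunct is an island but the target quantifier is outside it.
QR within a single clause is free, so the lower quantifier may take scope over the higher one.

Yes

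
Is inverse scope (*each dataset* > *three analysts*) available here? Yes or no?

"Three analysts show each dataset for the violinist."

Yes

*three analysts* and *each dataset* are co-arguments of the matrix verb, with nothing but a clause-internal boundary between them.
Since no island is crossed, the inverse ordering is licensed alongside surface scope.
Both orderings are possible: *three analysts* > *each dataset* and *each dataset* > *three analysts*.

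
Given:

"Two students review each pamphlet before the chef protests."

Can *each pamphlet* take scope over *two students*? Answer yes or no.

The adjunct island is irrelevant here — *each pamphlet* and *two students* are both in the matrix clause.
QR within a single clause is free, so the lower quantifier may take scope over the higher one.
So *each pamphlet* > *two students* is among the available readings.

Yes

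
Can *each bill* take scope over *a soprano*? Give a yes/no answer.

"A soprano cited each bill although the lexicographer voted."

Neither queried DP is inside the adjunct, so the adjunct-island constraint does not apply.
With no island boundary between them, the object can take inverse scope over the subject via ordinary QR within the clause.

Yes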